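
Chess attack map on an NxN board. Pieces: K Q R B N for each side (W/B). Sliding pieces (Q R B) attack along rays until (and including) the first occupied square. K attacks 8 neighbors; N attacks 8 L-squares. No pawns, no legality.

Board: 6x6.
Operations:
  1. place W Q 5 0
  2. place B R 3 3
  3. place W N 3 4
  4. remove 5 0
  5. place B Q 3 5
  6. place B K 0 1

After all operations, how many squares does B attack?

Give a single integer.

Op 1: place WQ@(5,0)
Op 2: place BR@(3,3)
Op 3: place WN@(3,4)
Op 4: remove (5,0)
Op 5: place BQ@(3,5)
Op 6: place BK@(0,1)
Per-piece attacks for B:
  BK@(0,1): attacks (0,2) (0,0) (1,1) (1,2) (1,0)
  BR@(3,3): attacks (3,4) (3,2) (3,1) (3,0) (4,3) (5,3) (2,3) (1,3) (0,3) [ray(0,1) blocked at (3,4)]
  BQ@(3,5): attacks (3,4) (4,5) (5,5) (2,5) (1,5) (0,5) (4,4) (5,3) (2,4) (1,3) (0,2) [ray(0,-1) blocked at (3,4)]
Union (21 distinct): (0,0) (0,2) (0,3) (0,5) (1,0) (1,1) (1,2) (1,3) (1,5) (2,3) (2,4) (2,5) (3,0) (3,1) (3,2) (3,4) (4,3) (4,4) (4,5) (5,3) (5,5)

Answer: 21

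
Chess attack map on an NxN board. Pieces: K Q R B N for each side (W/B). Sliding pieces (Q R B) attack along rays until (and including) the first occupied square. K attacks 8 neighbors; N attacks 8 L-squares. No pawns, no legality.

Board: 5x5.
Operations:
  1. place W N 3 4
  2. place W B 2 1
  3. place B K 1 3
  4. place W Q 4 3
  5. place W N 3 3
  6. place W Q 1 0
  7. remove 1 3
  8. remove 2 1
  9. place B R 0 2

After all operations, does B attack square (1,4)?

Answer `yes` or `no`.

Op 1: place WN@(3,4)
Op 2: place WB@(2,1)
Op 3: place BK@(1,3)
Op 4: place WQ@(4,3)
Op 5: place WN@(3,3)
Op 6: place WQ@(1,0)
Op 7: remove (1,3)
Op 8: remove (2,1)
Op 9: place BR@(0,2)
Per-piece attacks for B:
  BR@(0,2): attacks (0,3) (0,4) (0,1) (0,0) (1,2) (2,2) (3,2) (4,2)
B attacks (1,4): no

Answer: no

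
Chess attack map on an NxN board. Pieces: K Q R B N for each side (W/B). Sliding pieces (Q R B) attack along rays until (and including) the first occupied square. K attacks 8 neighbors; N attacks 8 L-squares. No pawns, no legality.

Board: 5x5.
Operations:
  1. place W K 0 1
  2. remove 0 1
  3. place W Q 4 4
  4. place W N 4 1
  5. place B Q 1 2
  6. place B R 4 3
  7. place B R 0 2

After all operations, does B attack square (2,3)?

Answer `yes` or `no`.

Op 1: place WK@(0,1)
Op 2: remove (0,1)
Op 3: place WQ@(4,4)
Op 4: place WN@(4,1)
Op 5: place BQ@(1,2)
Op 6: place BR@(4,3)
Op 7: place BR@(0,2)
Per-piece attacks for B:
  BR@(0,2): attacks (0,3) (0,4) (0,1) (0,0) (1,2) [ray(1,0) blocked at (1,2)]
  BQ@(1,2): attacks (1,3) (1,4) (1,1) (1,0) (2,2) (3,2) (4,2) (0,2) (2,3) (3,4) (2,1) (3,0) (0,3) (0,1) [ray(-1,0) blocked at (0,2)]
  BR@(4,3): attacks (4,4) (4,2) (4,1) (3,3) (2,3) (1,3) (0,3) [ray(0,1) blocked at (4,4); ray(0,-1) blocked at (4,1)]
B attacks (2,3): yes

Answer: yes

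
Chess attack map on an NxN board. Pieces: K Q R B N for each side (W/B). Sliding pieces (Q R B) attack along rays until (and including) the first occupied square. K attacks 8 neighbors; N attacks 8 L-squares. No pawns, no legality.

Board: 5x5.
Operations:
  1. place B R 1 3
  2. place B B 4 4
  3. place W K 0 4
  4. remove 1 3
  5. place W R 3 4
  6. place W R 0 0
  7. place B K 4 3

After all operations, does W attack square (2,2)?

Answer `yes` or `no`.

Op 1: place BR@(1,3)
Op 2: place BB@(4,4)
Op 3: place WK@(0,4)
Op 4: remove (1,3)
Op 5: place WR@(3,4)
Op 6: place WR@(0,0)
Op 7: place BK@(4,3)
Per-piece attacks for W:
  WR@(0,0): attacks (0,1) (0,2) (0,3) (0,4) (1,0) (2,0) (3,0) (4,0) [ray(0,1) blocked at (0,4)]
  WK@(0,4): attacks (0,3) (1,4) (1,3)
  WR@(3,4): attacks (3,3) (3,2) (3,1) (3,0) (4,4) (2,4) (1,4) (0,4) [ray(1,0) blocked at (4,4); ray(-1,0) blocked at (0,4)]
W attacks (2,2): no

Answer: no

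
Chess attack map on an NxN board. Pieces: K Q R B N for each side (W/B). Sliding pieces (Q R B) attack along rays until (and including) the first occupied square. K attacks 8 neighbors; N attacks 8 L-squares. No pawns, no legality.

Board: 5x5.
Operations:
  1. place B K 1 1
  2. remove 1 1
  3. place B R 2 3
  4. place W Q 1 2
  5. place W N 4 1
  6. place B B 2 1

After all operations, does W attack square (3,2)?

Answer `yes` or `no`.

Op 1: place BK@(1,1)
Op 2: remove (1,1)
Op 3: place BR@(2,3)
Op 4: place WQ@(1,2)
Op 5: place WN@(4,1)
Op 6: place BB@(2,1)
Per-piece attacks for W:
  WQ@(1,2): attacks (1,3) (1,4) (1,1) (1,0) (2,2) (3,2) (4,2) (0,2) (2,3) (2,1) (0,3) (0,1) [ray(1,1) blocked at (2,3); ray(1,-1) blocked at (2,1)]
  WN@(4,1): attacks (3,3) (2,2) (2,0)
W attacks (3,2): yes

Answer: yes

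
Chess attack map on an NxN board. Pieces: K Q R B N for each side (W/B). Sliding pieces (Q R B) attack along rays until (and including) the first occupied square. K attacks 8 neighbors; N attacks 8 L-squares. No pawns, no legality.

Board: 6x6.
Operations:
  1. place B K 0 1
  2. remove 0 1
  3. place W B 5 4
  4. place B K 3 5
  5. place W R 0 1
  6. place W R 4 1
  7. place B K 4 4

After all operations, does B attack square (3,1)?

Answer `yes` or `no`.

Answer: no

Derivation:
Op 1: place BK@(0,1)
Op 2: remove (0,1)
Op 3: place WB@(5,4)
Op 4: place BK@(3,5)
Op 5: place WR@(0,1)
Op 6: place WR@(4,1)
Op 7: place BK@(4,4)
Per-piece attacks for B:
  BK@(3,5): attacks (3,4) (4,5) (2,5) (4,4) (2,4)
  BK@(4,4): attacks (4,5) (4,3) (5,4) (3,4) (5,5) (5,3) (3,5) (3,3)
B attacks (3,1): no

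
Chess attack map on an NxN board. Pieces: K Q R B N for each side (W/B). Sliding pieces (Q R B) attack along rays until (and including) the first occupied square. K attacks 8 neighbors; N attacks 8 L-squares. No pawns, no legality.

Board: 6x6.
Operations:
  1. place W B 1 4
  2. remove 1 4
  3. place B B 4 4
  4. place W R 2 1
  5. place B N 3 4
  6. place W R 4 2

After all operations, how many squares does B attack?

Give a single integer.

Answer: 10

Derivation:
Op 1: place WB@(1,4)
Op 2: remove (1,4)
Op 3: place BB@(4,4)
Op 4: place WR@(2,1)
Op 5: place BN@(3,4)
Op 6: place WR@(4,2)
Per-piece attacks for B:
  BN@(3,4): attacks (5,5) (1,5) (4,2) (5,3) (2,2) (1,3)
  BB@(4,4): attacks (5,5) (5,3) (3,5) (3,3) (2,2) (1,1) (0,0)
Union (10 distinct): (0,0) (1,1) (1,3) (1,5) (2,2) (3,3) (3,5) (4,2) (5,3) (5,5)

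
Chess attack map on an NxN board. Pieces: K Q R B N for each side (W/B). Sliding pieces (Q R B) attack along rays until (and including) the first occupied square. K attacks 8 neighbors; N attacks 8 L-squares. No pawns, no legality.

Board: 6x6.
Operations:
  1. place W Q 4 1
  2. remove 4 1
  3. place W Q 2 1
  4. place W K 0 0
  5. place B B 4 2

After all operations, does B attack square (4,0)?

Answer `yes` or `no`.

Answer: no

Derivation:
Op 1: place WQ@(4,1)
Op 2: remove (4,1)
Op 3: place WQ@(2,1)
Op 4: place WK@(0,0)
Op 5: place BB@(4,2)
Per-piece attacks for B:
  BB@(4,2): attacks (5,3) (5,1) (3,3) (2,4) (1,5) (3,1) (2,0)
B attacks (4,0): no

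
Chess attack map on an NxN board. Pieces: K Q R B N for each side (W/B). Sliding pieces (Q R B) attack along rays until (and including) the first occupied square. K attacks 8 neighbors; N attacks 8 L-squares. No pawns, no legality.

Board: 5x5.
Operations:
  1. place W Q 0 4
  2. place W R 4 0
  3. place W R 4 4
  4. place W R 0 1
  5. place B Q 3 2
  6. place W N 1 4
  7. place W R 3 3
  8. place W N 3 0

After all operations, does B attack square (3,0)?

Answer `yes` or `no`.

Op 1: place WQ@(0,4)
Op 2: place WR@(4,0)
Op 3: place WR@(4,4)
Op 4: place WR@(0,1)
Op 5: place BQ@(3,2)
Op 6: place WN@(1,4)
Op 7: place WR@(3,3)
Op 8: place WN@(3,0)
Per-piece attacks for B:
  BQ@(3,2): attacks (3,3) (3,1) (3,0) (4,2) (2,2) (1,2) (0,2) (4,3) (4,1) (2,3) (1,4) (2,1) (1,0) [ray(0,1) blocked at (3,3); ray(0,-1) blocked at (3,0); ray(-1,1) blocked at (1,4)]
B attacks (3,0): yes

Answer: yes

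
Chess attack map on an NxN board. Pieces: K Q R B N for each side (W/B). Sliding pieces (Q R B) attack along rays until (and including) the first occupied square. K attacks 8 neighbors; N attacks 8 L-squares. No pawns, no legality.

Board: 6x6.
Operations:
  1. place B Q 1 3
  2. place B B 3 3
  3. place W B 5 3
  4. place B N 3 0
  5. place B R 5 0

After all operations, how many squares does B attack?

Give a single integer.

Answer: 23

Derivation:
Op 1: place BQ@(1,3)
Op 2: place BB@(3,3)
Op 3: place WB@(5,3)
Op 4: place BN@(3,0)
Op 5: place BR@(5,0)
Per-piece attacks for B:
  BQ@(1,3): attacks (1,4) (1,5) (1,2) (1,1) (1,0) (2,3) (3,3) (0,3) (2,4) (3,5) (2,2) (3,1) (4,0) (0,4) (0,2) [ray(1,0) blocked at (3,3)]
  BN@(3,0): attacks (4,2) (5,1) (2,2) (1,1)
  BB@(3,3): attacks (4,4) (5,5) (4,2) (5,1) (2,4) (1,5) (2,2) (1,1) (0,0)
  BR@(5,0): attacks (5,1) (5,2) (5,3) (4,0) (3,0) [ray(0,1) blocked at (5,3); ray(-1,0) blocked at (3,0)]
Union (23 distinct): (0,0) (0,2) (0,3) (0,4) (1,0) (1,1) (1,2) (1,4) (1,5) (2,2) (2,3) (2,4) (3,0) (3,1) (3,3) (3,5) (4,0) (4,2) (4,4) (5,1) (5,2) (5,3) (5,5)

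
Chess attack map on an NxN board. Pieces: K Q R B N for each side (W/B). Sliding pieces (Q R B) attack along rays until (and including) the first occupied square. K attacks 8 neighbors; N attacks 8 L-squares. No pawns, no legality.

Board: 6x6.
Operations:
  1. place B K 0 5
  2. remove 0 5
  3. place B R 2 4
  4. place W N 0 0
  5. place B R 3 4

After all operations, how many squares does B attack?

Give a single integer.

Op 1: place BK@(0,5)
Op 2: remove (0,5)
Op 3: place BR@(2,4)
Op 4: place WN@(0,0)
Op 5: place BR@(3,4)
Per-piece attacks for B:
  BR@(2,4): attacks (2,5) (2,3) (2,2) (2,1) (2,0) (3,4) (1,4) (0,4) [ray(1,0) blocked at (3,4)]
  BR@(3,4): attacks (3,5) (3,3) (3,2) (3,1) (3,0) (4,4) (5,4) (2,4) [ray(-1,0) blocked at (2,4)]
Union (16 distinct): (0,4) (1,4) (2,0) (2,1) (2,2) (2,3) (2,4) (2,5) (3,0) (3,1) (3,2) (3,3) (3,4) (3,5) (4,4) (5,4)

Answer: 16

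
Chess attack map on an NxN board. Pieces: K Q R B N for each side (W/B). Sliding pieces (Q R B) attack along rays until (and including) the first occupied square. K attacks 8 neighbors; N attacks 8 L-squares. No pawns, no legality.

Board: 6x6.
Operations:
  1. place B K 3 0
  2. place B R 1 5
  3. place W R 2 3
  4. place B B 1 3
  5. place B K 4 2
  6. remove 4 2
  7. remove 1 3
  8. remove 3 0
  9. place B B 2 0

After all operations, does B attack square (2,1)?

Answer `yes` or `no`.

Op 1: place BK@(3,0)
Op 2: place BR@(1,5)
Op 3: place WR@(2,3)
Op 4: place BB@(1,3)
Op 5: place BK@(4,2)
Op 6: remove (4,2)
Op 7: remove (1,3)
Op 8: remove (3,0)
Op 9: place BB@(2,0)
Per-piece attacks for B:
  BR@(1,5): attacks (1,4) (1,3) (1,2) (1,1) (1,0) (2,5) (3,5) (4,5) (5,5) (0,5)
  BB@(2,0): attacks (3,1) (4,2) (5,3) (1,1) (0,2)
B attacks (2,1): no

Answer: no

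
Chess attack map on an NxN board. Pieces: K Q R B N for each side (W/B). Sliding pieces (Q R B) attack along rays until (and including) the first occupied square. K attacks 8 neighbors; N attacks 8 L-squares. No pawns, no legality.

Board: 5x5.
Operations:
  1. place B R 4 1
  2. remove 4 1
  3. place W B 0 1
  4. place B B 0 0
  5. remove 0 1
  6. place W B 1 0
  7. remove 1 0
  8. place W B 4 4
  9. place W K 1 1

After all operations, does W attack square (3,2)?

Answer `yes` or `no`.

Answer: no

Derivation:
Op 1: place BR@(4,1)
Op 2: remove (4,1)
Op 3: place WB@(0,1)
Op 4: place BB@(0,0)
Op 5: remove (0,1)
Op 6: place WB@(1,0)
Op 7: remove (1,0)
Op 8: place WB@(4,4)
Op 9: place WK@(1,1)
Per-piece attacks for W:
  WK@(1,1): attacks (1,2) (1,0) (2,1) (0,1) (2,2) (2,0) (0,2) (0,0)
  WB@(4,4): attacks (3,3) (2,2) (1,1) [ray(-1,-1) blocked at (1,1)]
W attacks (3,2): no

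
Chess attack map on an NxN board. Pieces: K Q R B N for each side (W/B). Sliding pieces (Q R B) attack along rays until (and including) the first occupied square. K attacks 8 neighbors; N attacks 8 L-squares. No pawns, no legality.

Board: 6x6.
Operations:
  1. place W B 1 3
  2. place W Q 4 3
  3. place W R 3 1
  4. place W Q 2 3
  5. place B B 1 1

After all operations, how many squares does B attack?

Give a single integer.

Op 1: place WB@(1,3)
Op 2: place WQ@(4,3)
Op 3: place WR@(3,1)
Op 4: place WQ@(2,3)
Op 5: place BB@(1,1)
Per-piece attacks for B:
  BB@(1,1): attacks (2,2) (3,3) (4,4) (5,5) (2,0) (0,2) (0,0)
Union (7 distinct): (0,0) (0,2) (2,0) (2,2) (3,3) (4,4) (5,5)

Answer: 7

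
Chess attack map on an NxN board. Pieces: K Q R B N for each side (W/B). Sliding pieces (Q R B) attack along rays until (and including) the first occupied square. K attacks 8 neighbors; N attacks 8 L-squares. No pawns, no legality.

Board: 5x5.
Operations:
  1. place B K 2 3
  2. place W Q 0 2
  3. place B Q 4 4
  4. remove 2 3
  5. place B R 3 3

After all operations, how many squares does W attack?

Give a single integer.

Answer: 12

Derivation:
Op 1: place BK@(2,3)
Op 2: place WQ@(0,2)
Op 3: place BQ@(4,4)
Op 4: remove (2,3)
Op 5: place BR@(3,3)
Per-piece attacks for W:
  WQ@(0,2): attacks (0,3) (0,4) (0,1) (0,0) (1,2) (2,2) (3,2) (4,2) (1,3) (2,4) (1,1) (2,0)
Union (12 distinct): (0,0) (0,1) (0,3) (0,4) (1,1) (1,2) (1,3) (2,0) (2,2) (2,4) (3,2) (4,2)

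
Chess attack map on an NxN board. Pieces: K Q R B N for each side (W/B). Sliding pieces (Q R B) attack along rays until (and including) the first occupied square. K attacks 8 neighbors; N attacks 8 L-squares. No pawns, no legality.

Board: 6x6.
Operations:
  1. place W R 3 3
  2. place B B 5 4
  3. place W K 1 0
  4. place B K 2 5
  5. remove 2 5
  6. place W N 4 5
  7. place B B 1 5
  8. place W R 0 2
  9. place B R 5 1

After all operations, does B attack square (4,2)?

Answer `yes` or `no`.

Op 1: place WR@(3,3)
Op 2: place BB@(5,4)
Op 3: place WK@(1,0)
Op 4: place BK@(2,5)
Op 5: remove (2,5)
Op 6: place WN@(4,5)
Op 7: place BB@(1,5)
Op 8: place WR@(0,2)
Op 9: place BR@(5,1)
Per-piece attacks for B:
  BB@(1,5): attacks (2,4) (3,3) (0,4) [ray(1,-1) blocked at (3,3)]
  BR@(5,1): attacks (5,2) (5,3) (5,4) (5,0) (4,1) (3,1) (2,1) (1,1) (0,1) [ray(0,1) blocked at (5,4)]
  BB@(5,4): attacks (4,5) (4,3) (3,2) (2,1) (1,0) [ray(-1,1) blocked at (4,5); ray(-1,-1) blocked at (1,0)]
B attacks (4,2): no

Answer: no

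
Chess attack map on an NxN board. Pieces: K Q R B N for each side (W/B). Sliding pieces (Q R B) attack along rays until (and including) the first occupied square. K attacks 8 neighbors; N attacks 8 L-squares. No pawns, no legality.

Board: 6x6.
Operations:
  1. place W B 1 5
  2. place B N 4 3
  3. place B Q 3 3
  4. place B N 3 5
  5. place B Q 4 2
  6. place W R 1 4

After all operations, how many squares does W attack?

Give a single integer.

Op 1: place WB@(1,5)
Op 2: place BN@(4,3)
Op 3: place BQ@(3,3)
Op 4: place BN@(3,5)
Op 5: place BQ@(4,2)
Op 6: place WR@(1,4)
Per-piece attacks for W:
  WR@(1,4): attacks (1,5) (1,3) (1,2) (1,1) (1,0) (2,4) (3,4) (4,4) (5,4) (0,4) [ray(0,1) blocked at (1,5)]
  WB@(1,5): attacks (2,4) (3,3) (0,4) [ray(1,-1) blocked at (3,3)]
Union (11 distinct): (0,4) (1,0) (1,1) (1,2) (1,3) (1,5) (2,4) (3,3) (3,4) (4,4) (5,4)

Answer: 11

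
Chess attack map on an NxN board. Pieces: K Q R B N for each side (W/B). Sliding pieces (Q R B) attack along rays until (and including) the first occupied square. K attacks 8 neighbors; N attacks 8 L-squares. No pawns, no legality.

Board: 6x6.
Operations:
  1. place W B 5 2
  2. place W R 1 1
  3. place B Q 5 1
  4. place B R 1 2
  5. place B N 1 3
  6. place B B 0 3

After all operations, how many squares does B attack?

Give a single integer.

Answer: 21

Derivation:
Op 1: place WB@(5,2)
Op 2: place WR@(1,1)
Op 3: place BQ@(5,1)
Op 4: place BR@(1,2)
Op 5: place BN@(1,3)
Op 6: place BB@(0,3)
Per-piece attacks for B:
  BB@(0,3): attacks (1,4) (2,5) (1,2) [ray(1,-1) blocked at (1,2)]
  BR@(1,2): attacks (1,3) (1,1) (2,2) (3,2) (4,2) (5,2) (0,2) [ray(0,1) blocked at (1,3); ray(0,-1) blocked at (1,1); ray(1,0) blocked at (5,2)]
  BN@(1,3): attacks (2,5) (3,4) (0,5) (2,1) (3,2) (0,1)
  BQ@(5,1): attacks (5,2) (5,0) (4,1) (3,1) (2,1) (1,1) (4,2) (3,3) (2,4) (1,5) (4,0) [ray(0,1) blocked at (5,2); ray(-1,0) blocked at (1,1)]
Union (21 distinct): (0,1) (0,2) (0,5) (1,1) (1,2) (1,3) (1,4) (1,5) (2,1) (2,2) (2,4) (2,5) (3,1) (3,2) (3,3) (3,4) (4,0) (4,1) (4,2) (5,0) (5,2)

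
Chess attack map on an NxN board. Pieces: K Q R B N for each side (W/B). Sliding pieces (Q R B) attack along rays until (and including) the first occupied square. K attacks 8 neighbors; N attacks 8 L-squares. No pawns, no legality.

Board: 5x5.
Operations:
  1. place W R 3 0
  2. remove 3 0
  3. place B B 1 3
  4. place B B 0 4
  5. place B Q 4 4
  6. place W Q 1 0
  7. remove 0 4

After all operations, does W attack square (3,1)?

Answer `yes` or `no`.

Answer: no

Derivation:
Op 1: place WR@(3,0)
Op 2: remove (3,0)
Op 3: place BB@(1,3)
Op 4: place BB@(0,4)
Op 5: place BQ@(4,4)
Op 6: place WQ@(1,0)
Op 7: remove (0,4)
Per-piece attacks for W:
  WQ@(1,0): attacks (1,1) (1,2) (1,3) (2,0) (3,0) (4,0) (0,0) (2,1) (3,2) (4,3) (0,1) [ray(0,1) blocked at (1,3)]
W attacks (3,1): no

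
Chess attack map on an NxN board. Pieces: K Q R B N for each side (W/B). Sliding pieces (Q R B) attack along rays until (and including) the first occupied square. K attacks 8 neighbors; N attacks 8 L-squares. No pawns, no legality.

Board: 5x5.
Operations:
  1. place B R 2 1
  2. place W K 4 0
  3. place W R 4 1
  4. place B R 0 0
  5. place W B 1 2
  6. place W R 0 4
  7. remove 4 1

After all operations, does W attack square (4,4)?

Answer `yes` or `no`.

Op 1: place BR@(2,1)
Op 2: place WK@(4,0)
Op 3: place WR@(4,1)
Op 4: place BR@(0,0)
Op 5: place WB@(1,2)
Op 6: place WR@(0,4)
Op 7: remove (4,1)
Per-piece attacks for W:
  WR@(0,4): attacks (0,3) (0,2) (0,1) (0,0) (1,4) (2,4) (3,4) (4,4) [ray(0,-1) blocked at (0,0)]
  WB@(1,2): attacks (2,3) (3,4) (2,1) (0,3) (0,1) [ray(1,-1) blocked at (2,1)]
  WK@(4,0): attacks (4,1) (3,0) (3,1)
W attacks (4,4): yes

Answer: yes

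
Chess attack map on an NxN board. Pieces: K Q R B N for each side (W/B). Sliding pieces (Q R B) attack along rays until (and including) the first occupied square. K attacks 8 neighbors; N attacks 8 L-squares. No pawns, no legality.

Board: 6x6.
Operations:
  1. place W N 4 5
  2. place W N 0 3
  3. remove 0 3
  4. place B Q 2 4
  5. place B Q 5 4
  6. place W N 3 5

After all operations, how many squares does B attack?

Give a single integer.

Op 1: place WN@(4,5)
Op 2: place WN@(0,3)
Op 3: remove (0,3)
Op 4: place BQ@(2,4)
Op 5: place BQ@(5,4)
Op 6: place WN@(3,5)
Per-piece attacks for B:
  BQ@(2,4): attacks (2,5) (2,3) (2,2) (2,1) (2,0) (3,4) (4,4) (5,4) (1,4) (0,4) (3,5) (3,3) (4,2) (5,1) (1,5) (1,3) (0,2) [ray(1,0) blocked at (5,4); ray(1,1) blocked at (3,5)]
  BQ@(5,4): attacks (5,5) (5,3) (5,2) (5,1) (5,0) (4,4) (3,4) (2,4) (4,5) (4,3) (3,2) (2,1) (1,0) [ray(-1,0) blocked at (2,4); ray(-1,1) blocked at (4,5)]
Union (26 distinct): (0,2) (0,4) (1,0) (1,3) (1,4) (1,5) (2,0) (2,1) (2,2) (2,3) (2,4) (2,5) (3,2) (3,3) (3,4) (3,5) (4,2) (4,3) (4,4) (4,5) (5,0) (5,1) (5,2) (5,3) (5,4) (5,5)

Answer: 26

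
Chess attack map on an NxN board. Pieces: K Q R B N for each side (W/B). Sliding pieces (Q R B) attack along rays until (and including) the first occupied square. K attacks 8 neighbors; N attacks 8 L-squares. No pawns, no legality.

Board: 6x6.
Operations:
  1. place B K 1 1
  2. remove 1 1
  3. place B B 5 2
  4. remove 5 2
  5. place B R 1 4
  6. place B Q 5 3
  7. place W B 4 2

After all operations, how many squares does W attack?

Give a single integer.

Op 1: place BK@(1,1)
Op 2: remove (1,1)
Op 3: place BB@(5,2)
Op 4: remove (5,2)
Op 5: place BR@(1,4)
Op 6: place BQ@(5,3)
Op 7: place WB@(4,2)
Per-piece attacks for W:
  WB@(4,2): attacks (5,3) (5,1) (3,3) (2,4) (1,5) (3,1) (2,0) [ray(1,1) blocked at (5,3)]
Union (7 distinct): (1,5) (2,0) (2,4) (3,1) (3,3) (5,1) (5,3)

Answer: 7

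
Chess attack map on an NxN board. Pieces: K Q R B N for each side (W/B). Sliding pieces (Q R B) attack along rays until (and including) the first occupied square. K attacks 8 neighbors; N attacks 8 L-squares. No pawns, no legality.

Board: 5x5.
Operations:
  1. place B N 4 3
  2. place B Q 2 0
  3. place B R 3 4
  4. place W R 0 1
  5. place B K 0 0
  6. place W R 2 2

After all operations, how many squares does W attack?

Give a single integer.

Op 1: place BN@(4,3)
Op 2: place BQ@(2,0)
Op 3: place BR@(3,4)
Op 4: place WR@(0,1)
Op 5: place BK@(0,0)
Op 6: place WR@(2,2)
Per-piece attacks for W:
  WR@(0,1): attacks (0,2) (0,3) (0,4) (0,0) (1,1) (2,1) (3,1) (4,1) [ray(0,-1) blocked at (0,0)]
  WR@(2,2): attacks (2,3) (2,4) (2,1) (2,0) (3,2) (4,2) (1,2) (0,2) [ray(0,-1) blocked at (2,0)]
Union (14 distinct): (0,0) (0,2) (0,3) (0,4) (1,1) (1,2) (2,0) (2,1) (2,3) (2,4) (3,1) (3,2) (4,1) (4,2)

Answer: 14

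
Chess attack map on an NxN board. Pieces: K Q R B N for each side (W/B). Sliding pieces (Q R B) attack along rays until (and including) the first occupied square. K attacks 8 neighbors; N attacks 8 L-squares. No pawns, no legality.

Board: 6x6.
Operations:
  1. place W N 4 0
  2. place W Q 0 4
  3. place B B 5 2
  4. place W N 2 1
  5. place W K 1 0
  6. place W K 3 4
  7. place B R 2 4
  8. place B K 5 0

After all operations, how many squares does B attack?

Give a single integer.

Answer: 12

Derivation:
Op 1: place WN@(4,0)
Op 2: place WQ@(0,4)
Op 3: place BB@(5,2)
Op 4: place WN@(2,1)
Op 5: place WK@(1,0)
Op 6: place WK@(3,4)
Op 7: place BR@(2,4)
Op 8: place BK@(5,0)
Per-piece attacks for B:
  BR@(2,4): attacks (2,5) (2,3) (2,2) (2,1) (3,4) (1,4) (0,4) [ray(0,-1) blocked at (2,1); ray(1,0) blocked at (3,4); ray(-1,0) blocked at (0,4)]
  BK@(5,0): attacks (5,1) (4,0) (4,1)
  BB@(5,2): attacks (4,3) (3,4) (4,1) (3,0) [ray(-1,1) blocked at (3,4)]
Union (12 distinct): (0,4) (1,4) (2,1) (2,2) (2,3) (2,5) (3,0) (3,4) (4,0) (4,1) (4,3) (5,1)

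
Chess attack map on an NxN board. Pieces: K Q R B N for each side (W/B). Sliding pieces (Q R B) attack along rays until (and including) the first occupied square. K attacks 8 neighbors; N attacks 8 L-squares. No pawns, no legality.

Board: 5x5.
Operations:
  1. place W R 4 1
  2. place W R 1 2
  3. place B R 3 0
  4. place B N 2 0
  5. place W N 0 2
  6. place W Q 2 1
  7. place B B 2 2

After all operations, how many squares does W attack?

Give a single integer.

Answer: 19

Derivation:
Op 1: place WR@(4,1)
Op 2: place WR@(1,2)
Op 3: place BR@(3,0)
Op 4: place BN@(2,0)
Op 5: place WN@(0,2)
Op 6: place WQ@(2,1)
Op 7: place BB@(2,2)
Per-piece attacks for W:
  WN@(0,2): attacks (1,4) (2,3) (1,0) (2,1)
  WR@(1,2): attacks (1,3) (1,4) (1,1) (1,0) (2,2) (0,2) [ray(1,0) blocked at (2,2); ray(-1,0) blocked at (0,2)]
  WQ@(2,1): attacks (2,2) (2,0) (3,1) (4,1) (1,1) (0,1) (3,2) (4,3) (3,0) (1,2) (1,0) [ray(0,1) blocked at (2,2); ray(0,-1) blocked at (2,0); ray(1,0) blocked at (4,1); ray(1,-1) blocked at (3,0); ray(-1,1) blocked at (1,2)]
  WR@(4,1): attacks (4,2) (4,3) (4,4) (4,0) (3,1) (2,1) [ray(-1,0) blocked at (2,1)]
Union (19 distinct): (0,1) (0,2) (1,0) (1,1) (1,2) (1,3) (1,4) (2,0) (2,1) (2,2) (2,3) (3,0) (3,1) (3,2) (4,0) (4,1) (4,2) (4,3) (4,4)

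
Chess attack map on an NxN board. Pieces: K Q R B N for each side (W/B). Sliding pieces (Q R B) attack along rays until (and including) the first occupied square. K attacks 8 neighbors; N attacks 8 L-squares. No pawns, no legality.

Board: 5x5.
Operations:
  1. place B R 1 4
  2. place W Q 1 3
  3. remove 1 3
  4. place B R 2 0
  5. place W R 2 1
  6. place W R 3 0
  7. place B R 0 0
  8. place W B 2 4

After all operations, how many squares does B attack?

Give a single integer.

Answer: 13

Derivation:
Op 1: place BR@(1,4)
Op 2: place WQ@(1,3)
Op 3: remove (1,3)
Op 4: place BR@(2,0)
Op 5: place WR@(2,1)
Op 6: place WR@(3,0)
Op 7: place BR@(0,0)
Op 8: place WB@(2,4)
Per-piece attacks for B:
  BR@(0,0): attacks (0,1) (0,2) (0,3) (0,4) (1,0) (2,0) [ray(1,0) blocked at (2,0)]
  BR@(1,4): attacks (1,3) (1,2) (1,1) (1,0) (2,4) (0,4) [ray(1,0) blocked at (2,4)]
  BR@(2,0): attacks (2,1) (3,0) (1,0) (0,0) [ray(0,1) blocked at (2,1); ray(1,0) blocked at (3,0); ray(-1,0) blocked at (0,0)]
Union (13 distinct): (0,0) (0,1) (0,2) (0,3) (0,4) (1,0) (1,1) (1,2) (1,3) (2,0) (2,1) (2,4) (3,0)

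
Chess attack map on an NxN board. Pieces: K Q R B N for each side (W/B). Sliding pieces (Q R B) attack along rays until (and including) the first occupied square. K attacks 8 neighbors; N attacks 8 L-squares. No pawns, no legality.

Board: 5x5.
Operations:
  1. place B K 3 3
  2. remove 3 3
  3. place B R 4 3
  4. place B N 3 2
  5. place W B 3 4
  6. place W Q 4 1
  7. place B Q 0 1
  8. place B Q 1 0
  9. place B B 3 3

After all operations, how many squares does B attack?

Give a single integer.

Answer: 24

Derivation:
Op 1: place BK@(3,3)
Op 2: remove (3,3)
Op 3: place BR@(4,3)
Op 4: place BN@(3,2)
Op 5: place WB@(3,4)
Op 6: place WQ@(4,1)
Op 7: place BQ@(0,1)
Op 8: place BQ@(1,0)
Op 9: place BB@(3,3)
Per-piece attacks for B:
  BQ@(0,1): attacks (0,2) (0,3) (0,4) (0,0) (1,1) (2,1) (3,1) (4,1) (1,2) (2,3) (3,4) (1,0) [ray(1,0) blocked at (4,1); ray(1,1) blocked at (3,4); ray(1,-1) blocked at (1,0)]
  BQ@(1,0): attacks (1,1) (1,2) (1,3) (1,4) (2,0) (3,0) (4,0) (0,0) (2,1) (3,2) (0,1) [ray(1,1) blocked at (3,2); ray(-1,1) blocked at (0,1)]
  BN@(3,2): attacks (4,4) (2,4) (1,3) (4,0) (2,0) (1,1)
  BB@(3,3): attacks (4,4) (4,2) (2,4) (2,2) (1,1) (0,0)
  BR@(4,3): attacks (4,4) (4,2) (4,1) (3,3) [ray(0,-1) blocked at (4,1); ray(-1,0) blocked at (3,3)]
Union (24 distinct): (0,0) (0,1) (0,2) (0,3) (0,4) (1,0) (1,1) (1,2) (1,3) (1,4) (2,0) (2,1) (2,2) (2,3) (2,4) (3,0) (3,1) (3,2) (3,3) (3,4) (4,0) (4,1) (4,2) (4,4)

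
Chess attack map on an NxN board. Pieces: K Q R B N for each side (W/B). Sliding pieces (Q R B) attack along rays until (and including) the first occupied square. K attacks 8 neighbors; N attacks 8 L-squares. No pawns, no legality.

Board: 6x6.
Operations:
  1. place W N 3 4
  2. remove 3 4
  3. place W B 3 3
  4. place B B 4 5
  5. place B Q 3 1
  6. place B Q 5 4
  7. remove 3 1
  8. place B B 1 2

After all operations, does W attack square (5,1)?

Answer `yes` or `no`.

Op 1: place WN@(3,4)
Op 2: remove (3,4)
Op 3: place WB@(3,3)
Op 4: place BB@(4,5)
Op 5: place BQ@(3,1)
Op 6: place BQ@(5,4)
Op 7: remove (3,1)
Op 8: place BB@(1,2)
Per-piece attacks for W:
  WB@(3,3): attacks (4,4) (5,5) (4,2) (5,1) (2,4) (1,5) (2,2) (1,1) (0,0)
W attacks (5,1): yes

Answer: yes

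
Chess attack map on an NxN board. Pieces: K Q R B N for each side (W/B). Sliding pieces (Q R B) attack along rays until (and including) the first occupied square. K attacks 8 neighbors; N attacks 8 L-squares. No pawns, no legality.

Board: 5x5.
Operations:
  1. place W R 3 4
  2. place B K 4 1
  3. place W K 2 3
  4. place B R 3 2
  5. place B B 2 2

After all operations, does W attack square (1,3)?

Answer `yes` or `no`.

Answer: yes

Derivation:
Op 1: place WR@(3,4)
Op 2: place BK@(4,1)
Op 3: place WK@(2,3)
Op 4: place BR@(3,2)
Op 5: place BB@(2,2)
Per-piece attacks for W:
  WK@(2,3): attacks (2,4) (2,2) (3,3) (1,3) (3,4) (3,2) (1,4) (1,2)
  WR@(3,4): attacks (3,3) (3,2) (4,4) (2,4) (1,4) (0,4) [ray(0,-1) blocked at (3,2)]
W attacks (1,3): yes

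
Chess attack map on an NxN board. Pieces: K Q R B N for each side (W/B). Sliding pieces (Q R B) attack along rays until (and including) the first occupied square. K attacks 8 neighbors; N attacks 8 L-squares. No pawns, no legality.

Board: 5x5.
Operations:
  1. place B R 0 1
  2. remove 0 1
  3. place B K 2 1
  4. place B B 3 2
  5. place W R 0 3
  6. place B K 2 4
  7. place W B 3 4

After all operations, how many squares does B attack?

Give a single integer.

Op 1: place BR@(0,1)
Op 2: remove (0,1)
Op 3: place BK@(2,1)
Op 4: place BB@(3,2)
Op 5: place WR@(0,3)
Op 6: place BK@(2,4)
Op 7: place WB@(3,4)
Per-piece attacks for B:
  BK@(2,1): attacks (2,2) (2,0) (3,1) (1,1) (3,2) (3,0) (1,2) (1,0)
  BK@(2,4): attacks (2,3) (3,4) (1,4) (3,3) (1,3)
  BB@(3,2): attacks (4,3) (4,1) (2,3) (1,4) (2,1) [ray(-1,-1) blocked at (2,1)]
Union (16 distinct): (1,0) (1,1) (1,2) (1,3) (1,4) (2,0) (2,1) (2,2) (2,3) (3,0) (3,1) (3,2) (3,3) (3,4) (4,1) (4,3)

Answer: 16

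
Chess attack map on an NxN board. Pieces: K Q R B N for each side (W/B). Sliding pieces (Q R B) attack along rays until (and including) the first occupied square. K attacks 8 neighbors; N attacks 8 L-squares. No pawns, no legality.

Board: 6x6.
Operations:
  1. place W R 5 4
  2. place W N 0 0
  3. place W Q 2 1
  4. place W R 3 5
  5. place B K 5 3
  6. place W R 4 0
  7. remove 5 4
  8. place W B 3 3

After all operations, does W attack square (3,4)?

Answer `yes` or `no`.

Op 1: place WR@(5,4)
Op 2: place WN@(0,0)
Op 3: place WQ@(2,1)
Op 4: place WR@(3,5)
Op 5: place BK@(5,3)
Op 6: place WR@(4,0)
Op 7: remove (5,4)
Op 8: place WB@(3,3)
Per-piece attacks for W:
  WN@(0,0): attacks (1,2) (2,1)
  WQ@(2,1): attacks (2,2) (2,3) (2,4) (2,5) (2,0) (3,1) (4,1) (5,1) (1,1) (0,1) (3,2) (4,3) (5,4) (3,0) (1,2) (0,3) (1,0)
  WB@(3,3): attacks (4,4) (5,5) (4,2) (5,1) (2,4) (1,5) (2,2) (1,1) (0,0) [ray(-1,-1) blocked at (0,0)]
  WR@(3,5): attacks (3,4) (3,3) (4,5) (5,5) (2,5) (1,5) (0,5) [ray(0,-1) blocked at (3,3)]
  WR@(4,0): attacks (4,1) (4,2) (4,3) (4,4) (4,5) (5,0) (3,0) (2,0) (1,0) (0,0) [ray(-1,0) blocked at (0,0)]
W attacks (3,4): yes

Answer: yes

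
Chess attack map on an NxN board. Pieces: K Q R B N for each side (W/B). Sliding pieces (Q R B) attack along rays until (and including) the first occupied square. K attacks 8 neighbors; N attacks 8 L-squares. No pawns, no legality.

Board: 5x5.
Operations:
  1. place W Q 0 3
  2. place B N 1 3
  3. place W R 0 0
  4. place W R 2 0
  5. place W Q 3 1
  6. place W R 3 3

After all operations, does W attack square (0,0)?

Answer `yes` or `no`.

Op 1: place WQ@(0,3)
Op 2: place BN@(1,3)
Op 3: place WR@(0,0)
Op 4: place WR@(2,0)
Op 5: place WQ@(3,1)
Op 6: place WR@(3,3)
Per-piece attacks for W:
  WR@(0,0): attacks (0,1) (0,2) (0,3) (1,0) (2,0) [ray(0,1) blocked at (0,3); ray(1,0) blocked at (2,0)]
  WQ@(0,3): attacks (0,4) (0,2) (0,1) (0,0) (1,3) (1,4) (1,2) (2,1) (3,0) [ray(0,-1) blocked at (0,0); ray(1,0) blocked at (1,3)]
  WR@(2,0): attacks (2,1) (2,2) (2,3) (2,4) (3,0) (4,0) (1,0) (0,0) [ray(-1,0) blocked at (0,0)]
  WQ@(3,1): attacks (3,2) (3,3) (3,0) (4,1) (2,1) (1,1) (0,1) (4,2) (4,0) (2,2) (1,3) (2,0) [ray(0,1) blocked at (3,3); ray(-1,1) blocked at (1,3); ray(-1,-1) blocked at (2,0)]
  WR@(3,3): attacks (3,4) (3,2) (3,1) (4,3) (2,3) (1,3) [ray(0,-1) blocked at (3,1); ray(-1,0) blocked at (1,3)]
W attacks (0,0): yes

Answer: yes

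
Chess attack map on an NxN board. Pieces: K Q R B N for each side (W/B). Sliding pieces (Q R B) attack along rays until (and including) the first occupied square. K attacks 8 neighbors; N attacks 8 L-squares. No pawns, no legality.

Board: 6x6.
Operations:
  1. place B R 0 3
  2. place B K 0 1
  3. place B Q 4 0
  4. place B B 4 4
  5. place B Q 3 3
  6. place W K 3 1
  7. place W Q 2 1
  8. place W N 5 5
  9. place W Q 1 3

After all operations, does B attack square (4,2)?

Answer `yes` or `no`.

Answer: yes

Derivation:
Op 1: place BR@(0,3)
Op 2: place BK@(0,1)
Op 3: place BQ@(4,0)
Op 4: place BB@(4,4)
Op 5: place BQ@(3,3)
Op 6: place WK@(3,1)
Op 7: place WQ@(2,1)
Op 8: place WN@(5,5)
Op 9: place WQ@(1,3)
Per-piece attacks for B:
  BK@(0,1): attacks (0,2) (0,0) (1,1) (1,2) (1,0)
  BR@(0,3): attacks (0,4) (0,5) (0,2) (0,1) (1,3) [ray(0,-1) blocked at (0,1); ray(1,0) blocked at (1,3)]
  BQ@(3,3): attacks (3,4) (3,5) (3,2) (3,1) (4,3) (5,3) (2,3) (1,3) (4,4) (4,2) (5,1) (2,4) (1,5) (2,2) (1,1) (0,0) [ray(0,-1) blocked at (3,1); ray(-1,0) blocked at (1,3); ray(1,1) blocked at (4,4)]
  BQ@(4,0): attacks (4,1) (4,2) (4,3) (4,4) (5,0) (3,0) (2,0) (1,0) (0,0) (5,1) (3,1) [ray(0,1) blocked at (4,4); ray(-1,1) blocked at (3,1)]
  BB@(4,4): attacks (5,5) (5,3) (3,5) (3,3) [ray(1,1) blocked at (5,5); ray(-1,-1) blocked at (3,3)]
B attacks (4,2): yes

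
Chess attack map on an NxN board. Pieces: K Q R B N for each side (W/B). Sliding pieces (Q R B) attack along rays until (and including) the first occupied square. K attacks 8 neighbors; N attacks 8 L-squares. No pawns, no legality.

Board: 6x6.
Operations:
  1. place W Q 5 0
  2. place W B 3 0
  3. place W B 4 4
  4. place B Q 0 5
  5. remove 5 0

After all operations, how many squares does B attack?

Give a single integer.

Op 1: place WQ@(5,0)
Op 2: place WB@(3,0)
Op 3: place WB@(4,4)
Op 4: place BQ@(0,5)
Op 5: remove (5,0)
Per-piece attacks for B:
  BQ@(0,5): attacks (0,4) (0,3) (0,2) (0,1) (0,0) (1,5) (2,5) (3,5) (4,5) (5,5) (1,4) (2,3) (3,2) (4,1) (5,0)
Union (15 distinct): (0,0) (0,1) (0,2) (0,3) (0,4) (1,4) (1,5) (2,3) (2,5) (3,2) (3,5) (4,1) (4,5) (5,0) (5,5)

Answer: 15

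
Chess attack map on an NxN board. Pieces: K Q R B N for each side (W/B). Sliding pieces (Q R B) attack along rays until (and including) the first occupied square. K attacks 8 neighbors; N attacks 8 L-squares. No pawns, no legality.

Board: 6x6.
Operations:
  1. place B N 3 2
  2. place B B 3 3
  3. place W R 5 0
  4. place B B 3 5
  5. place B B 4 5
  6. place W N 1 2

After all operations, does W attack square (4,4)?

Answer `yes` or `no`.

Op 1: place BN@(3,2)
Op 2: place BB@(3,3)
Op 3: place WR@(5,0)
Op 4: place BB@(3,5)
Op 5: place BB@(4,5)
Op 6: place WN@(1,2)
Per-piece attacks for W:
  WN@(1,2): attacks (2,4) (3,3) (0,4) (2,0) (3,1) (0,0)
  WR@(5,0): attacks (5,1) (5,2) (5,3) (5,4) (5,5) (4,0) (3,0) (2,0) (1,0) (0,0)
W attacks (4,4): no

Answer: no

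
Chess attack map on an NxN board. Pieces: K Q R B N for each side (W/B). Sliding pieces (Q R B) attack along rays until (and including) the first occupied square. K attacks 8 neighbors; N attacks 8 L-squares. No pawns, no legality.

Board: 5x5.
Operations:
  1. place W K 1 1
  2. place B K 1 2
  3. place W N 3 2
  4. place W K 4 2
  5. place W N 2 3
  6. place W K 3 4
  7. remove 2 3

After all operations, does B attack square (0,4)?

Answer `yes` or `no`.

Op 1: place WK@(1,1)
Op 2: place BK@(1,2)
Op 3: place WN@(3,2)
Op 4: place WK@(4,2)
Op 5: place WN@(2,3)
Op 6: place WK@(3,4)
Op 7: remove (2,3)
Per-piece attacks for B:
  BK@(1,2): attacks (1,3) (1,1) (2,2) (0,2) (2,3) (2,1) (0,3) (0,1)
B attacks (0,4): no

Answer: no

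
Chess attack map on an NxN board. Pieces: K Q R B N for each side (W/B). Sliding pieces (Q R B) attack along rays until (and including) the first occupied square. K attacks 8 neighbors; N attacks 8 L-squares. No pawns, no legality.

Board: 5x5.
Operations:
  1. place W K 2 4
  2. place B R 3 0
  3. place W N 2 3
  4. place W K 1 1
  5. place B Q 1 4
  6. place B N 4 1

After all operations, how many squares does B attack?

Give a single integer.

Op 1: place WK@(2,4)
Op 2: place BR@(3,0)
Op 3: place WN@(2,3)
Op 4: place WK@(1,1)
Op 5: place BQ@(1,4)
Op 6: place BN@(4,1)
Per-piece attacks for B:
  BQ@(1,4): attacks (1,3) (1,2) (1,1) (2,4) (0,4) (2,3) (0,3) [ray(0,-1) blocked at (1,1); ray(1,0) blocked at (2,4); ray(1,-1) blocked at (2,3)]
  BR@(3,0): attacks (3,1) (3,2) (3,3) (3,4) (4,0) (2,0) (1,0) (0,0)
  BN@(4,1): attacks (3,3) (2,2) (2,0)
Union (16 distinct): (0,0) (0,3) (0,4) (1,0) (1,1) (1,2) (1,3) (2,0) (2,2) (2,3) (2,4) (3,1) (3,2) (3,3) (3,4) (4,0)

Answer: 16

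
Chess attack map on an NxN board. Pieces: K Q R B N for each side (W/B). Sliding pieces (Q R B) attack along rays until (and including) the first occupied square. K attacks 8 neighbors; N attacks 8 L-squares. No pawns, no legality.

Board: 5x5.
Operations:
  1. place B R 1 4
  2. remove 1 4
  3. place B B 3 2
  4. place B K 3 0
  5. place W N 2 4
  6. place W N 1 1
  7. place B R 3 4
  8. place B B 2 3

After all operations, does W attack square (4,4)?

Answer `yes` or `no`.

Answer: no

Derivation:
Op 1: place BR@(1,4)
Op 2: remove (1,4)
Op 3: place BB@(3,2)
Op 4: place BK@(3,0)
Op 5: place WN@(2,4)
Op 6: place WN@(1,1)
Op 7: place BR@(3,4)
Op 8: place BB@(2,3)
Per-piece attacks for W:
  WN@(1,1): attacks (2,3) (3,2) (0,3) (3,0)
  WN@(2,4): attacks (3,2) (4,3) (1,2) (0,3)
W attacks (4,4): no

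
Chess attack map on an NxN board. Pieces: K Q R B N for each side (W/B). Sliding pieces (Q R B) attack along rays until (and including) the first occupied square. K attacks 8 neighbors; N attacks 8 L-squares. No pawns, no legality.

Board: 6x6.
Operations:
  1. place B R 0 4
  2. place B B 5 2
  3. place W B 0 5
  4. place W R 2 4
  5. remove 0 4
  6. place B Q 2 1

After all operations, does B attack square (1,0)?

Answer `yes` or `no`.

Op 1: place BR@(0,4)
Op 2: place BB@(5,2)
Op 3: place WB@(0,5)
Op 4: place WR@(2,4)
Op 5: remove (0,4)
Op 6: place BQ@(2,1)
Per-piece attacks for B:
  BQ@(2,1): attacks (2,2) (2,3) (2,4) (2,0) (3,1) (4,1) (5,1) (1,1) (0,1) (3,2) (4,3) (5,4) (3,0) (1,2) (0,3) (1,0) [ray(0,1) blocked at (2,4)]
  BB@(5,2): attacks (4,3) (3,4) (2,5) (4,1) (3,0)
B attacks (1,0): yes

Answer: yes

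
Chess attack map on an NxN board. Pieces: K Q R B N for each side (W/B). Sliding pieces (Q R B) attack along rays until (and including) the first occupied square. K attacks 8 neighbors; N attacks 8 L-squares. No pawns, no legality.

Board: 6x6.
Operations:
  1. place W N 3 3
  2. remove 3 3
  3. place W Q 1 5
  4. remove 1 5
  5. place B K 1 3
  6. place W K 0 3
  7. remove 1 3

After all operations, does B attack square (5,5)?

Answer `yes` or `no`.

Op 1: place WN@(3,3)
Op 2: remove (3,3)
Op 3: place WQ@(1,5)
Op 4: remove (1,5)
Op 5: place BK@(1,3)
Op 6: place WK@(0,3)
Op 7: remove (1,3)
Per-piece attacks for B:
B attacks (5,5): no

Answer: no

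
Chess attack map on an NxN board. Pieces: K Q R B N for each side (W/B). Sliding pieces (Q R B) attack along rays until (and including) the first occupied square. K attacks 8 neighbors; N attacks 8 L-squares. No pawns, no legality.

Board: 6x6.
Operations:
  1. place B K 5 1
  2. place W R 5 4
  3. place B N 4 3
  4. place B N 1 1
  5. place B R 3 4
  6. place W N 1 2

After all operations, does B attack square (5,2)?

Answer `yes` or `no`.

Answer: yes

Derivation:
Op 1: place BK@(5,1)
Op 2: place WR@(5,4)
Op 3: place BN@(4,3)
Op 4: place BN@(1,1)
Op 5: place BR@(3,4)
Op 6: place WN@(1,2)
Per-piece attacks for B:
  BN@(1,1): attacks (2,3) (3,2) (0,3) (3,0)
  BR@(3,4): attacks (3,5) (3,3) (3,2) (3,1) (3,0) (4,4) (5,4) (2,4) (1,4) (0,4) [ray(1,0) blocked at (5,4)]
  BN@(4,3): attacks (5,5) (3,5) (2,4) (5,1) (3,1) (2,2)
  BK@(5,1): attacks (5,2) (5,0) (4,1) (4,2) (4,0)
B attacks (5,2): yes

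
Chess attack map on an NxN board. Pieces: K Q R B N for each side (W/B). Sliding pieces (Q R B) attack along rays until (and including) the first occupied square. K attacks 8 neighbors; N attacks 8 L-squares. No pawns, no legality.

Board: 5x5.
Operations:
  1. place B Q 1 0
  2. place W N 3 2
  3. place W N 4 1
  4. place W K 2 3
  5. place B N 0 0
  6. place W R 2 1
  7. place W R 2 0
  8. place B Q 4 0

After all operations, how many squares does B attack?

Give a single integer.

Answer: 13

Derivation:
Op 1: place BQ@(1,0)
Op 2: place WN@(3,2)
Op 3: place WN@(4,1)
Op 4: place WK@(2,3)
Op 5: place BN@(0,0)
Op 6: place WR@(2,1)
Op 7: place WR@(2,0)
Op 8: place BQ@(4,0)
Per-piece attacks for B:
  BN@(0,0): attacks (1,2) (2,1)
  BQ@(1,0): attacks (1,1) (1,2) (1,3) (1,4) (2,0) (0,0) (2,1) (0,1) [ray(1,0) blocked at (2,0); ray(-1,0) blocked at (0,0); ray(1,1) blocked at (2,1)]
  BQ@(4,0): attacks (4,1) (3,0) (2,0) (3,1) (2,2) (1,3) (0,4) [ray(0,1) blocked at (4,1); ray(-1,0) blocked at (2,0)]
Union (13 distinct): (0,0) (0,1) (0,4) (1,1) (1,2) (1,3) (1,4) (2,0) (2,1) (2,2) (3,0) (3,1) (4,1)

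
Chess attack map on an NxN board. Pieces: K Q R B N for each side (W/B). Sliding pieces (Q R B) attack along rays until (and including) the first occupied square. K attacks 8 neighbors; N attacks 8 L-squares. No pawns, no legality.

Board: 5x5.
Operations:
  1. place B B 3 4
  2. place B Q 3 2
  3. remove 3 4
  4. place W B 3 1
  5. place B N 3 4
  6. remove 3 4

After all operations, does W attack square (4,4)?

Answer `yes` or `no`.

Op 1: place BB@(3,4)
Op 2: place BQ@(3,2)
Op 3: remove (3,4)
Op 4: place WB@(3,1)
Op 5: place BN@(3,4)
Op 6: remove (3,4)
Per-piece attacks for W:
  WB@(3,1): attacks (4,2) (4,0) (2,2) (1,3) (0,4) (2,0)
W attacks (4,4): no

Answer: no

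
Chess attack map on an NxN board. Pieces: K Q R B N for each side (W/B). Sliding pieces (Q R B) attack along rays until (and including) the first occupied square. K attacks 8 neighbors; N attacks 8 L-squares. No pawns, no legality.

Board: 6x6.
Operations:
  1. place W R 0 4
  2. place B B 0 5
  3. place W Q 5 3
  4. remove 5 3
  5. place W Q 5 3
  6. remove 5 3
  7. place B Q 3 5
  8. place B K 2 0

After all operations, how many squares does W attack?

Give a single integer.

Op 1: place WR@(0,4)
Op 2: place BB@(0,5)
Op 3: place WQ@(5,3)
Op 4: remove (5,3)
Op 5: place WQ@(5,3)
Op 6: remove (5,3)
Op 7: place BQ@(3,5)
Op 8: place BK@(2,0)
Per-piece attacks for W:
  WR@(0,4): attacks (0,5) (0,3) (0,2) (0,1) (0,0) (1,4) (2,4) (3,4) (4,4) (5,4) [ray(0,1) blocked at (0,5)]
Union (10 distinct): (0,0) (0,1) (0,2) (0,3) (0,5) (1,4) (2,4) (3,4) (4,4) (5,4)

Answer: 10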